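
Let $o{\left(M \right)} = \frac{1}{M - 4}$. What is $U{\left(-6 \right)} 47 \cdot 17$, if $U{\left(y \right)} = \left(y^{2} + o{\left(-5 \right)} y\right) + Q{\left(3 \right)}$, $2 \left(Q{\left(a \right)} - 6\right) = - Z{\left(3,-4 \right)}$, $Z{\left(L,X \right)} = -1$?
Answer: $\frac{206941}{6} \approx 34490.0$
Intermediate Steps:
$o{\left(M \right)} = \frac{1}{-4 + M}$
$Q{\left(a \right)} = \frac{13}{2}$ ($Q{\left(a \right)} = 6 + \frac{\left(-1\right) \left(-1\right)}{2} = 6 + \frac{1}{2} \cdot 1 = 6 + \frac{1}{2} = \frac{13}{2}$)
$U{\left(y \right)} = \frac{13}{2} + y^{2} - \frac{y}{9}$ ($U{\left(y \right)} = \left(y^{2} + \frac{y}{-4 - 5}\right) + \frac{13}{2} = \left(y^{2} + \frac{y}{-9}\right) + \frac{13}{2} = \left(y^{2} - \frac{y}{9}\right) + \frac{13}{2} = \frac{13}{2} + y^{2} - \frac{y}{9}$)
$U{\left(-6 \right)} 47 \cdot 17 = \left(\frac{13}{2} + \left(-6\right)^{2} - - \frac{2}{3}\right) 47 \cdot 17 = \left(\frac{13}{2} + 36 + \frac{2}{3}\right) 47 \cdot 17 = \frac{259}{6} \cdot 47 \cdot 17 = \frac{12173}{6} \cdot 17 = \frac{206941}{6}$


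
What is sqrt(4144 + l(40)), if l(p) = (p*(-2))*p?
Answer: 4*sqrt(59) ≈ 30.725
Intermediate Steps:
l(p) = -2*p**2 (l(p) = (-2*p)*p = -2*p**2)
sqrt(4144 + l(40)) = sqrt(4144 - 2*40**2) = sqrt(4144 - 2*1600) = sqrt(4144 - 3200) = sqrt(944) = 4*sqrt(59)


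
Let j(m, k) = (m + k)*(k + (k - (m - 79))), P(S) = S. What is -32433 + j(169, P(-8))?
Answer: -49499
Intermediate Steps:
j(m, k) = (k + m)*(79 - m + 2*k) (j(m, k) = (k + m)*(k + (k - (-79 + m))) = (k + m)*(k + (k + (79 - m))) = (k + m)*(k + (79 + k - m)) = (k + m)*(79 - m + 2*k))
-32433 + j(169, P(-8)) = -32433 + (-1*169² + 2*(-8)² + 79*(-8) + 79*169 - 8*169) = -32433 + (-1*28561 + 2*64 - 632 + 13351 - 1352) = -32433 + (-28561 + 128 - 632 + 13351 - 1352) = -32433 - 17066 = -49499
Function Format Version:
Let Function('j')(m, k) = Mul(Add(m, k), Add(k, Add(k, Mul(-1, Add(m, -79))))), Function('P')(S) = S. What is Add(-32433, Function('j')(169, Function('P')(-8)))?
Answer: -49499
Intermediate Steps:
Function('j')(m, k) = Mul(Add(k, m), Add(79, Mul(-1, m), Mul(2, k))) (Function('j')(m, k) = Mul(Add(k, m), Add(k, Add(k, Mul(-1, Add(-79, m))))) = Mul(Add(k, m), Add(k, Add(k, Add(79, Mul(-1, m))))) = Mul(Add(k, m), Add(k, Add(79, k, Mul(-1, m)))) = Mul(Add(k, m), Add(79, Mul(-1, m), Mul(2, k))))
Add(-32433, Function('j')(169, Function('P')(-8))) = Add(-32433, Add(Mul(-1, Pow(169, 2)), Mul(2, Pow(-8, 2)), Mul(79, -8), Mul(79, 169), Mul(-8, 169))) = Add(-32433, Add(Mul(-1, 28561), Mul(2, 64), -632, 13351, -1352)) = Add(-32433, Add(-28561, 128, -632, 13351, -1352)) = Add(-32433, -17066) = -49499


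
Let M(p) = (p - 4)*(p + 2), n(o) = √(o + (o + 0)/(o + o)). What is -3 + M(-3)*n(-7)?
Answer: -3 + 7*I*√26/2 ≈ -3.0 + 17.847*I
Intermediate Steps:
n(o) = √(½ + o) (n(o) = √(o + o/((2*o))) = √(o + o*(1/(2*o))) = √(o + ½) = √(½ + o))
M(p) = (-4 + p)*(2 + p)
-3 + M(-3)*n(-7) = -3 + (-8 + (-3)² - 2*(-3))*(√(2 + 4*(-7))/2) = -3 + (-8 + 9 + 6)*(√(2 - 28)/2) = -3 + 7*(√(-26)/2) = -3 + 7*((I*√26)/2) = -3 + 7*(I*√26/2) = -3 + 7*I*√26/2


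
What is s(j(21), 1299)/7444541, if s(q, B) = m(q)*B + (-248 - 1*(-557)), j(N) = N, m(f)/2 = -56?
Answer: -145179/7444541 ≈ -0.019501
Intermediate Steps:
m(f) = -112 (m(f) = 2*(-56) = -112)
s(q, B) = 309 - 112*B (s(q, B) = -112*B + (-248 - 1*(-557)) = -112*B + (-248 + 557) = -112*B + 309 = 309 - 112*B)
s(j(21), 1299)/7444541 = (309 - 112*1299)/7444541 = (309 - 145488)*(1/7444541) = -145179*1/7444541 = -145179/7444541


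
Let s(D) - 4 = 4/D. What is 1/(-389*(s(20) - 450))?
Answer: 5/867081 ≈ 5.7665e-6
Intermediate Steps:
s(D) = 4 + 4/D
1/(-389*(s(20) - 450)) = 1/(-389*((4 + 4/20) - 450)) = 1/(-389*((4 + 4*(1/20)) - 450)) = 1/(-389*((4 + ⅕) - 450)) = 1/(-389*(21/5 - 450)) = 1/(-389*(-2229/5)) = 1/(867081/5) = 5/867081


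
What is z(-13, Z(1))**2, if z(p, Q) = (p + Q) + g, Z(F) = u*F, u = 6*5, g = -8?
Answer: 81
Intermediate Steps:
u = 30
Z(F) = 30*F
z(p, Q) = -8 + Q + p (z(p, Q) = (p + Q) - 8 = (Q + p) - 8 = -8 + Q + p)
z(-13, Z(1))**2 = (-8 + 30*1 - 13)**2 = (-8 + 30 - 13)**2 = 9**2 = 81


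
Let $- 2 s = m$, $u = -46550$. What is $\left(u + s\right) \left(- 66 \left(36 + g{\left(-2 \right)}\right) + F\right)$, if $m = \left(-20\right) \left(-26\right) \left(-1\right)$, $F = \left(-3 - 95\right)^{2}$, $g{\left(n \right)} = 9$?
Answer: $-307087860$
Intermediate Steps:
$F = 9604$ ($F = \left(-98\right)^{2} = 9604$)
$m = -520$ ($m = 520 \left(-1\right) = -520$)
$s = 260$ ($s = \left(- \frac{1}{2}\right) \left(-520\right) = 260$)
$\left(u + s\right) \left(- 66 \left(36 + g{\left(-2 \right)}\right) + F\right) = \left(-46550 + 260\right) \left(- 66 \left(36 + 9\right) + 9604\right) = - 46290 \left(\left(-66\right) 45 + 9604\right) = - 46290 \left(-2970 + 9604\right) = \left(-46290\right) 6634 = -307087860$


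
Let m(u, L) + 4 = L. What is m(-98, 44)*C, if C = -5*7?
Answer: -1400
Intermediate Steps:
m(u, L) = -4 + L
C = -35
m(-98, 44)*C = (-4 + 44)*(-35) = 40*(-35) = -1400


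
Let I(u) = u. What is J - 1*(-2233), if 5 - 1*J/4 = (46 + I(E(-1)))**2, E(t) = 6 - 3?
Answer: -7351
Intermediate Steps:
E(t) = 3
J = -9584 (J = 20 - 4*(46 + 3)**2 = 20 - 4*49**2 = 20 - 4*2401 = 20 - 9604 = -9584)
J - 1*(-2233) = -9584 - 1*(-2233) = -9584 + 2233 = -7351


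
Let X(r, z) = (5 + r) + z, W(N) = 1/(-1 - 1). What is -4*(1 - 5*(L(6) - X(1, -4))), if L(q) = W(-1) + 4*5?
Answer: 346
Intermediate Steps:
W(N) = -1/2 (W(N) = 1/(-2) = -1/2)
X(r, z) = 5 + r + z
L(q) = 39/2 (L(q) = -1/2 + 4*5 = -1/2 + 20 = 39/2)
-4*(1 - 5*(L(6) - X(1, -4))) = -4*(1 - 5*(39/2 - (5 + 1 - 4))) = -4*(1 - 5*(39/2 - 1*2)) = -4*(1 - 5*(39/2 - 2)) = -4*(1 - 5*35/2) = -4*(1 - 175/2) = -4*(-173/2) = 346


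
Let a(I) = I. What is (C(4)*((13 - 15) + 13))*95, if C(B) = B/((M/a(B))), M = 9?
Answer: 16720/9 ≈ 1857.8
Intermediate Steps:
C(B) = B**2/9 (C(B) = B/((9/B)) = B*(B/9) = B**2/9)
(C(4)*((13 - 15) + 13))*95 = (((1/9)*4**2)*((13 - 15) + 13))*95 = (((1/9)*16)*(-2 + 13))*95 = ((16/9)*11)*95 = (176/9)*95 = 16720/9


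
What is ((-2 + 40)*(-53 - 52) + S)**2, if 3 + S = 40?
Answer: 15626209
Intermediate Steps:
S = 37 (S = -3 + 40 = 37)
((-2 + 40)*(-53 - 52) + S)**2 = ((-2 + 40)*(-53 - 52) + 37)**2 = (38*(-105) + 37)**2 = (-3990 + 37)**2 = (-3953)**2 = 15626209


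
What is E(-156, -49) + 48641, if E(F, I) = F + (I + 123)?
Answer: 48559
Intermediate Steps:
E(F, I) = 123 + F + I (E(F, I) = F + (123 + I) = 123 + F + I)
E(-156, -49) + 48641 = (123 - 156 - 49) + 48641 = -82 + 48641 = 48559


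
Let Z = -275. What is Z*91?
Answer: -25025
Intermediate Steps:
Z*91 = -275*91 = -25025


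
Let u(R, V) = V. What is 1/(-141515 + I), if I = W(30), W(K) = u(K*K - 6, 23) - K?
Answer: -1/141522 ≈ -7.0660e-6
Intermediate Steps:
W(K) = 23 - K
I = -7 (I = 23 - 1*30 = 23 - 30 = -7)
1/(-141515 + I) = 1/(-141515 - 7) = 1/(-141522) = -1/141522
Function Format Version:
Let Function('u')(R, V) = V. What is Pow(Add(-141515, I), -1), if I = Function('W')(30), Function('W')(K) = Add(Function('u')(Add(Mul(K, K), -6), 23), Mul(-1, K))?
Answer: Rational(-1, 141522) ≈ -7.0660e-6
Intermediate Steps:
Function('W')(K) = Add(23, Mul(-1, K))
I = -7 (I = Add(23, Mul(-1, 30)) = Add(23, -30) = -7)
Pow(Add(-141515, I), -1) = Pow(Add(-141515, -7), -1) = Pow(-141522, -1) = Rational(-1, 141522)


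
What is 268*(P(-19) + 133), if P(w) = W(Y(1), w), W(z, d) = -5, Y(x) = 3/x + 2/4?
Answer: 34304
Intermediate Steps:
Y(x) = 1/2 + 3/x (Y(x) = 3/x + 2*(1/4) = 3/x + 1/2 = 1/2 + 3/x)
P(w) = -5
268*(P(-19) + 133) = 268*(-5 + 133) = 268*128 = 34304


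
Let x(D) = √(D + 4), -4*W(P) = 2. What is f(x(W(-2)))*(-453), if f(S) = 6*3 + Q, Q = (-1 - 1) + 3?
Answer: -8607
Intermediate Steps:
Q = 1 (Q = -2 + 3 = 1)
W(P) = -½ (W(P) = -¼*2 = -½)
x(D) = √(4 + D)
f(S) = 19 (f(S) = 6*3 + 1 = 18 + 1 = 19)
f(x(W(-2)))*(-453) = 19*(-453) = -8607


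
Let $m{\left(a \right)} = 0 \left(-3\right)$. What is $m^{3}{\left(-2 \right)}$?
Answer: $0$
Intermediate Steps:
$m{\left(a \right)} = 0$
$m^{3}{\left(-2 \right)} = 0^{3} = 0$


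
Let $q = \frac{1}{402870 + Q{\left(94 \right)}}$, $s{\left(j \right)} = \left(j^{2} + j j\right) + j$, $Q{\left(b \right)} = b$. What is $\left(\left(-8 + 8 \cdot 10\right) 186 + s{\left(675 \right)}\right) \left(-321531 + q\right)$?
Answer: $- \frac{119889083779243911}{402964} \approx -2.9752 \cdot 10^{11}$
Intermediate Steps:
$s{\left(j \right)} = j + 2 j^{2}$ ($s{\left(j \right)} = \left(j^{2} + j^{2}\right) + j = 2 j^{2} + j = j + 2 j^{2}$)
$q = \frac{1}{402964}$ ($q = \frac{1}{402870 + 94} = \frac{1}{402964} \approx 2.4816 \cdot 10^{-6}$)
$\left(\left(-8 + 8 \cdot 10\right) 186 + s{\left(675 \right)}\right) \left(-321531 + q\right) = \left(\left(-8 + 8 \cdot 10\right) 186 + 675 \left(1 + 2 \cdot 675\right)\right) \left(-321531 + \frac{1}{402964}\right) = \left(\left(-8 + 80\right) 186 + 675 \left(1 + 1350\right)\right) \left(- \frac{129565417883}{402964}\right) = \left(72 \cdot 186 + 675 \cdot 1351\right) \left(- \frac{129565417883}{402964}\right) = \left(13392 + 911925\right) \left(- \frac{129565417883}{402964}\right) = 925317 \left(- \frac{129565417883}{402964}\right) = - \frac{119889083779243911}{402964}$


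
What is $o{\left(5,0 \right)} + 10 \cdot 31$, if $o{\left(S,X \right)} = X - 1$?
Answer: $309$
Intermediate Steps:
$o{\left(S,X \right)} = -1 + X$
$o{\left(5,0 \right)} + 10 \cdot 31 = \left(-1 + 0\right) + 10 \cdot 31 = -1 + 310 = 309$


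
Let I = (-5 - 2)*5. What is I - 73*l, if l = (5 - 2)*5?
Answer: -1130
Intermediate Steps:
I = -35 (I = -7*5 = -35)
l = 15 (l = 3*5 = 15)
I - 73*l = -35 - 73*15 = -35 - 1095 = -1130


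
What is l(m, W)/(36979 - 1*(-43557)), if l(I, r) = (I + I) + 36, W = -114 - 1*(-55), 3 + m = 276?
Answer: 291/40268 ≈ 0.0072266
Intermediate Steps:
m = 273 (m = -3 + 276 = 273)
W = -59 (W = -114 + 55 = -59)
l(I, r) = 36 + 2*I (l(I, r) = 2*I + 36 = 36 + 2*I)
l(m, W)/(36979 - 1*(-43557)) = (36 + 2*273)/(36979 - 1*(-43557)) = (36 + 546)/(36979 + 43557) = 582/80536 = 582*(1/80536) = 291/40268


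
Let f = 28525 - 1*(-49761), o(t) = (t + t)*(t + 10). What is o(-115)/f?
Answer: 12075/39143 ≈ 0.30848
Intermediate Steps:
o(t) = 2*t*(10 + t) (o(t) = (2*t)*(10 + t) = 2*t*(10 + t))
f = 78286 (f = 28525 + 49761 = 78286)
o(-115)/f = (2*(-115)*(10 - 115))/78286 = (2*(-115)*(-105))*(1/78286) = 24150*(1/78286) = 12075/39143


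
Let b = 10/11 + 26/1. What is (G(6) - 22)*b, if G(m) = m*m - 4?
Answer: 2960/11 ≈ 269.09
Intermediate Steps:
G(m) = -4 + m² (G(m) = m² - 4 = -4 + m²)
b = 296/11 (b = 10*(1/11) + 26*1 = 10/11 + 26 = 296/11 ≈ 26.909)
(G(6) - 22)*b = ((-4 + 6²) - 22)*(296/11) = ((-4 + 36) - 22)*(296/11) = (32 - 22)*(296/11) = 10*(296/11) = 2960/11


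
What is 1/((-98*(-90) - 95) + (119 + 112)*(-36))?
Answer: 1/409 ≈ 0.0024450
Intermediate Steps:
1/((-98*(-90) - 95) + (119 + 112)*(-36)) = 1/((8820 - 95) + 231*(-36)) = 1/(8725 - 8316) = 1/409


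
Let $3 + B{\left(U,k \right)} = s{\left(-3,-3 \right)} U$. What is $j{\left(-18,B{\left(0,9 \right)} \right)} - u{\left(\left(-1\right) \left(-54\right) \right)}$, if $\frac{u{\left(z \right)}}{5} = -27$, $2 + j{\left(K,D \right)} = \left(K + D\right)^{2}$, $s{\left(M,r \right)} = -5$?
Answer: $574$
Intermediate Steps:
$B{\left(U,k \right)} = -3 - 5 U$
$j{\left(K,D \right)} = -2 + \left(D + K\right)^{2}$ ($j{\left(K,D \right)} = -2 + \left(K + D\right)^{2} = -2 + \left(D + K\right)^{2}$)
$u{\left(z \right)} = -135$ ($u{\left(z \right)} = 5 \left(-27\right) = -135$)
$j{\left(-18,B{\left(0,9 \right)} \right)} - u{\left(\left(-1\right) \left(-54\right) \right)} = \left(-2 + \left(\left(-3 - 0\right) - 18\right)^{2}\right) - -135 = \left(-2 + \left(\left(-3 + 0\right) - 18\right)^{2}\right) + 135 = \left(-2 + \left(-3 - 18\right)^{2}\right) + 135 = \left(-2 + \left(-21\right)^{2}\right) + 135 = \left(-2 + 441\right) + 135 = 439 + 135 = 574$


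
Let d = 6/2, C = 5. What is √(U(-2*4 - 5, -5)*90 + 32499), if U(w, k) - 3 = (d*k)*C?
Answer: 21*√59 ≈ 161.30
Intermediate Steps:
d = 3 (d = 6*(½) = 3)
U(w, k) = 3 + 15*k (U(w, k) = 3 + (3*k)*5 = 3 + 15*k)
√(U(-2*4 - 5, -5)*90 + 32499) = √((3 + 15*(-5))*90 + 32499) = √((3 - 75)*90 + 32499) = √(-72*90 + 32499) = √(-6480 + 32499) = √26019 = 21*√59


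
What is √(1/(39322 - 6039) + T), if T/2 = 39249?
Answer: √86956794503605/33283 ≈ 280.17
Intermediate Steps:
T = 78498 (T = 2*39249 = 78498)
√(1/(39322 - 6039) + T) = √(1/(39322 - 6039) + 78498) = √(1/33283 + 78498) = √(2612648935/33283) = √86956794503605/33283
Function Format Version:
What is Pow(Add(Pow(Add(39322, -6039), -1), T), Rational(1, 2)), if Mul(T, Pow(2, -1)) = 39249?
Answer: Mul(Rational(1, 33283), Pow(86956794503605, Rational(1, 2))) ≈ 280.17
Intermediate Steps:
T = 78498 (T = Mul(2, 39249) = 78498)
Pow(Add(Pow(Add(39322, -6039), -1), T), Rational(1, 2)) = Pow(Add(Pow(Add(39322, -6039), -1), 78498), Rational(1, 2)) = Pow(Add(Pow(33283, -1), 78498), Rational(1, 2)) = Pow(Add(Rational(1, 33283), 78498), Rational(1, 2)) = Pow(Rational(2612648935, 33283), Rational(1, 2)) = Mul(Rational(1, 33283), Pow(86956794503605, Rational(1, 2)))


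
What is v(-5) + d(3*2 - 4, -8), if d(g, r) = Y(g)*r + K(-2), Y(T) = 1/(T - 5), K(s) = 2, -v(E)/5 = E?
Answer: 89/3 ≈ 29.667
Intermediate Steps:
v(E) = -5*E
Y(T) = 1/(-5 + T)
d(g, r) = 2 + r/(-5 + g) (d(g, r) = r/(-5 + g) + 2 = 2 + r/(-5 + g))
v(-5) + d(3*2 - 4, -8) = -5*(-5) + (-10 - 8 + 2*(3*2 - 4))/(-5 + (3*2 - 4)) = 25 + (-10 - 8 + 2*(6 - 4))/(-5 + (6 - 4)) = 25 + (-10 - 8 + 2*2)/(-5 + 2) = 25 + (-10 - 8 + 4)/(-3) = 25 - 1/3*(-14) = 25 + 14/3 = 89/3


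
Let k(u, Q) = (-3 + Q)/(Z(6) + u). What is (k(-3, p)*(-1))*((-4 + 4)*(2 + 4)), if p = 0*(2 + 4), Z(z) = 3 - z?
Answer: 0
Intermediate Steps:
p = 0 (p = 0*6 = 0)
k(u, Q) = (-3 + Q)/(-3 + u) (k(u, Q) = (-3 + Q)/((3 - 1*6) + u) = (-3 + Q)/((3 - 6) + u) = (-3 + Q)/(-3 + u))
(k(-3, p)*(-1))*((-4 + 4)*(2 + 4)) = (((-3 + 0)/(-3 - 3))*(-1))*((-4 + 4)*(2 + 4)) = ((-3/(-6))*(-1))*(0*6) = (-1/6*(-3)*(-1))*0 = ((1/2)*(-1))*0 = -1/2*0 = 0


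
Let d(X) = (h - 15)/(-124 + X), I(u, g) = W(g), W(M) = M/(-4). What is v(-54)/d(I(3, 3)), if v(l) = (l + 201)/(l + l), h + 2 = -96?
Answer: -24451/16272 ≈ -1.5026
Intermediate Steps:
h = -98 (h = -2 - 96 = -98)
W(M) = -M/4 (W(M) = M*(-¼) = -M/4)
I(u, g) = -g/4
v(l) = (201 + l)/(2*l) (v(l) = (201 + l)/((2*l)) = (201 + l)*(1/(2*l)) = (201 + l)/(2*l))
d(X) = -113/(-124 + X) (d(X) = (-98 - 15)/(-124 + X) = -113/(-124 + X))
v(-54)/d(I(3, 3)) = ((½)*(201 - 54)/(-54))/((-113/(-124 - ¼*3))) = ((½)*(-1/54)*147)/((-113/(-124 - ¾))) = -49/(36*((-113/(-499/4)))) = -49/(36*((-113*(-4/499)))) = -49/(36*452/499) = -49/36*499/452 = -24451/16272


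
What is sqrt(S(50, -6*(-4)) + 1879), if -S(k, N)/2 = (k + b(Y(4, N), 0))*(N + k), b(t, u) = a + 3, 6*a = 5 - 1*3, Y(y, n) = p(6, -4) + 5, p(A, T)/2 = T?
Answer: I*sqrt(54129)/3 ≈ 77.552*I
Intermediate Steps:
p(A, T) = 2*T
Y(y, n) = -3 (Y(y, n) = 2*(-4) + 5 = -8 + 5 = -3)
a = 1/3 (a = (5 - 1*3)/6 = (5 - 3)/6 = (1/6)*2 = 1/3 ≈ 0.33333)
b(t, u) = 10/3 (b(t, u) = 1/3 + 3 = 10/3)
S(k, N) = -2*(10/3 + k)*(N + k) (S(k, N) = -2*(k + 10/3)*(N + k) = -2*(10/3 + k)*(N + k))
sqrt(S(50, -6*(-4)) + 1879) = sqrt((-2*50**2 - (-40)*(-4) - 20/3*50 - 2*(-6*(-4))*50) + 1879) = sqrt((-2*2500 - 20/3*24 - 1000/3 - 2*24*50) + 1879) = sqrt((-5000 - 160 - 1000/3 - 2400) + 1879) = sqrt(-23680/3 + 1879) = sqrt(-18043/3) = I*sqrt(54129)/3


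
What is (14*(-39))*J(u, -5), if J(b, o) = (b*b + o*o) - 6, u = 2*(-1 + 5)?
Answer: -45318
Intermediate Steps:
u = 8 (u = 2*4 = 8)
J(b, o) = -6 + b² + o² (J(b, o) = (b² + o²) - 6 = -6 + b² + o²)
(14*(-39))*J(u, -5) = (14*(-39))*(-6 + 8² + (-5)²) = -546*(-6 + 64 + 25) = -546*83 = -45318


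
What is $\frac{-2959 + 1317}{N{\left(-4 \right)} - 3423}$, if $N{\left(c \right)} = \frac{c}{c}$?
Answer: $\frac{821}{1711} \approx 0.47984$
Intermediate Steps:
$N{\left(c \right)} = 1$
$\frac{-2959 + 1317}{N{\left(-4 \right)} - 3423} = \frac{-2959 + 1317}{1 - 3423} = - \frac{1642}{-3422} = \left(-1642\right) \left(- \frac{1}{3422}\right) = \frac{821}{1711}$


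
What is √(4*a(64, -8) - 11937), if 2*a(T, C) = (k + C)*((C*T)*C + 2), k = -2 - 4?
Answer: I*√126681 ≈ 355.92*I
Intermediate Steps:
k = -6
a(T, C) = (-6 + C)*(2 + T*C²)/2 (a(T, C) = ((-6 + C)*((C*T)*C + 2))/2 = ((-6 + C)*(T*C² + 2))/2 = ((-6 + C)*(2 + T*C²))/2 = (-6 + C)*(2 + T*C²)/2)
√(4*a(64, -8) - 11937) = √(4*(-6 - 8 + (½)*64*(-8)³ - 3*64*(-8)²) - 11937) = √(4*(-6 - 8 + (½)*64*(-512) - 3*64*64) - 11937) = √(4*(-6 - 8 - 16384 - 12288) - 11937) = √(4*(-28686) - 11937) = √(-114744 - 11937) = √(-126681) = I*√126681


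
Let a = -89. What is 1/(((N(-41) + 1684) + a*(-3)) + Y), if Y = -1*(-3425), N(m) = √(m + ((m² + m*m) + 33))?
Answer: 896/4816337 - √3354/28898022 ≈ 0.00018403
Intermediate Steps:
N(m) = √(33 + m + 2*m²) (N(m) = √(m + ((m² + m²) + 33)) = √(m + (2*m² + 33)) = √(m + (33 + 2*m²)) = √(33 + m + 2*m²))
Y = 3425
1/(((N(-41) + 1684) + a*(-3)) + Y) = 1/(((√(33 - 41 + 2*(-41)²) + 1684) - 89*(-3)) + 3425) = 1/(((√(33 - 41 + 2*1681) + 1684) + 267) + 3425) = 1/(((√(33 - 41 + 3362) + 1684) + 267) + 3425) = 1/(((√3354 + 1684) + 267) + 3425) = 1/(((1684 + √3354) + 267) + 3425) = 1/((1951 + √3354) + 3425) = 1/(5376 + √3354)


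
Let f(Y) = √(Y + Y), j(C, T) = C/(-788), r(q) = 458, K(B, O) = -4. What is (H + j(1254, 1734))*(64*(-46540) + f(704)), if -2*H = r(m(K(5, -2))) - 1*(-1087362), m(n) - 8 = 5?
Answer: 319154441989760/197 - 857204668*√22/197 ≈ 1.6201e+12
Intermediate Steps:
m(n) = 13 (m(n) = 8 + 5 = 13)
H = -543910 (H = -(458 - 1*(-1087362))/2 = -(458 + 1087362)/2 = -½*1087820 = -543910)
j(C, T) = -C/788 (j(C, T) = C*(-1/788) = -C/788)
f(Y) = √2*√Y (f(Y) = √(2*Y) = √2*√Y)
(H + j(1254, 1734))*(64*(-46540) + f(704)) = (-543910 - 1/788*1254)*(64*(-46540) + √2*√704) = (-543910 - 627/394)*(-2978560 + √2*(8*√11)) = -214301167*(-2978560 + 8*√22)/394 = 319154441989760/197 - 857204668*√22/197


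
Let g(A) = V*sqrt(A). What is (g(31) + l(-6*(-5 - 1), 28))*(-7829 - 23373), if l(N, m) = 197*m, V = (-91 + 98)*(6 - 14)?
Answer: -172110232 + 1747312*sqrt(31) ≈ -1.6238e+8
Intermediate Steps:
V = -56 (V = 7*(-8) = -56)
g(A) = -56*sqrt(A)
(g(31) + l(-6*(-5 - 1), 28))*(-7829 - 23373) = (-56*sqrt(31) + 197*28)*(-7829 - 23373) = (-56*sqrt(31) + 5516)*(-31202) = (5516 - 56*sqrt(31))*(-31202) = -172110232 + 1747312*sqrt(31)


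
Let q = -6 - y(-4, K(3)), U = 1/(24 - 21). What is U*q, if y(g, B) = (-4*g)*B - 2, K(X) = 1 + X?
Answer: -68/3 ≈ -22.667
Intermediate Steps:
y(g, B) = -2 - 4*B*g (y(g, B) = -4*B*g - 2 = -2 - 4*B*g)
U = ⅓ (U = 1/3 = ⅓ ≈ 0.33333)
q = -68 (q = -6 - (-2 - 4*(1 + 3)*(-4)) = -6 - (-2 - 4*4*(-4)) = -6 - (-2 + 64) = -6 - 1*62 = -6 - 62 = -68)
U*q = (⅓)*(-68) = -68/3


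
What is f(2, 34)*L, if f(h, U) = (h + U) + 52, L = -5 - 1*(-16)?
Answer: 968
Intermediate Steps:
L = 11 (L = -5 + 16 = 11)
f(h, U) = 52 + U + h (f(h, U) = (U + h) + 52 = 52 + U + h)
f(2, 34)*L = (52 + 34 + 2)*11 = 88*11 = 968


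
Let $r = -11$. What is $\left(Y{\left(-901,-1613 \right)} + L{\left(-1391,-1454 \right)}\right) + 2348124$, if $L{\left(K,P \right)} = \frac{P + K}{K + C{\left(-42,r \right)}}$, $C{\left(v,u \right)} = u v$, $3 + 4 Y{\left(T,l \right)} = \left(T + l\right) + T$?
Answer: $\frac{4361232421}{1858} \approx 2.3473 \cdot 10^{6}$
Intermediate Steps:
$Y{\left(T,l \right)} = - \frac{3}{4} + \frac{T}{2} + \frac{l}{4}$ ($Y{\left(T,l \right)} = - \frac{3}{4} + \frac{\left(T + l\right) + T}{4} = - \frac{3}{4} + \frac{l + 2 T}{4} = - \frac{3}{4} + \left(\frac{T}{2} + \frac{l}{4}\right) = - \frac{3}{4} + \frac{T}{2} + \frac{l}{4}$)
$L{\left(K,P \right)} = \frac{K + P}{462 + K}$ ($L{\left(K,P \right)} = \frac{P + K}{K - -462} = \frac{K + P}{K + 462} = \frac{K + P}{462 + K}$)
$\left(Y{\left(-901,-1613 \right)} + L{\left(-1391,-1454 \right)}\right) + 2348124 = \left(\left(- \frac{3}{4} + \frac{1}{2} \left(-901\right) + \frac{1}{4} \left(-1613\right)\right) + \frac{-1391 - 1454}{462 - 1391}\right) + 2348124 = \left(\left(- \frac{3}{4} - \frac{901}{2} - \frac{1613}{4}\right) + \frac{1}{-929} \left(-2845\right)\right) + 2348124 = \left(- \frac{1709}{2} - - \frac{2845}{929}\right) + 2348124 = \left(- \frac{1709}{2} + \frac{2845}{929}\right) + 2348124 = - \frac{1581971}{1858} + 2348124 = \frac{4361232421}{1858}$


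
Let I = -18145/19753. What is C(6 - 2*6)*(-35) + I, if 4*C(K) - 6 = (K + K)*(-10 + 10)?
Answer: -2110355/39506 ≈ -53.419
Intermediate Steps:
C(K) = 3/2 (C(K) = 3/2 + ((K + K)*(-10 + 10))/4 = 3/2 + ((2*K)*0)/4 = 3/2 + (¼)*0 = 3/2 + 0 = 3/2)
I = -18145/19753 (I = -18145*1/19753 = -18145/19753 ≈ -0.91859)
C(6 - 2*6)*(-35) + I = (3/2)*(-35) - 18145/19753 = -105/2 - 18145/19753 = -2110355/39506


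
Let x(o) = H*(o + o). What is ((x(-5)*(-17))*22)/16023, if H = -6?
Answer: -7480/5341 ≈ -1.4005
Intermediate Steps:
x(o) = -12*o (x(o) = -6*(o + o) = -12*o)
((x(-5)*(-17))*22)/16023 = ((-12*(-5)*(-17))*22)/16023 = ((60*(-17))*22)*(1/16023) = -1020*22*(1/16023) = -22440*1/16023 = -7480/5341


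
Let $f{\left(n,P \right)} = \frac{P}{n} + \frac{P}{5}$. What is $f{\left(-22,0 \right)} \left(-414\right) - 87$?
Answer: $-87$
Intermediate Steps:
$f{\left(n,P \right)} = \frac{P}{5} + \frac{P}{n}$ ($f{\left(n,P \right)} = \frac{P}{n} + P \frac{1}{5} = \frac{P}{n} + \frac{P}{5} = \frac{P}{5} + \frac{P}{n}$)
$f{\left(-22,0 \right)} \left(-414\right) - 87 = \left(\frac{1}{5} \cdot 0 + \frac{0}{-22}\right) \left(-414\right) - 87 = \left(0 + 0 \left(- \frac{1}{22}\right)\right) \left(-414\right) - 87 = \left(0 + 0\right) \left(-414\right) - 87 = 0 \left(-414\right) - 87 = 0 - 87 = -87$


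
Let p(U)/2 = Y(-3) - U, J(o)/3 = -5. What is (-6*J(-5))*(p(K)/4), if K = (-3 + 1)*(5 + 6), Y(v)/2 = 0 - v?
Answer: 1260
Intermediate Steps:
J(o) = -15 (J(o) = 3*(-5) = -15)
Y(v) = -2*v (Y(v) = 2*(0 - v) = 2*(-v) = -2*v)
K = -22 (K = -2*11 = -22)
p(U) = 12 - 2*U (p(U) = 2*(-2*(-3) - U) = 2*(6 - U) = 12 - 2*U)
(-6*J(-5))*(p(K)/4) = (-6*(-15))*((12 - 2*(-22))/4) = 90*((12 + 44)*(¼)) = 90*(56*(¼)) = 90*14 = 1260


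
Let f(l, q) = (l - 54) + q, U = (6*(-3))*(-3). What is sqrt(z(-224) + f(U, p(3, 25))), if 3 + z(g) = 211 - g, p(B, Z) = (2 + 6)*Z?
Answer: 2*sqrt(158) ≈ 25.140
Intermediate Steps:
U = 54 (U = -18*(-3) = 54)
p(B, Z) = 8*Z
z(g) = 208 - g (z(g) = -3 + (211 - g) = 208 - g)
f(l, q) = -54 + l + q (f(l, q) = (-54 + l) + q = -54 + l + q)
sqrt(z(-224) + f(U, p(3, 25))) = sqrt((208 - 1*(-224)) + (-54 + 54 + 8*25)) = sqrt((208 + 224) + (-54 + 54 + 200)) = sqrt(432 + 200) = sqrt(632) = 2*sqrt(158)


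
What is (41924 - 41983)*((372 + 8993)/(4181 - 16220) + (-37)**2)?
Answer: -971849534/12039 ≈ -80725.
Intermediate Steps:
(41924 - 41983)*((372 + 8993)/(4181 - 16220) + (-37)**2) = -59*(9365/(-12039) + 1369) = -59*(9365*(-1/12039) + 1369) = -59*(-9365/12039 + 1369) = -59*16472026/12039 = -971849534/12039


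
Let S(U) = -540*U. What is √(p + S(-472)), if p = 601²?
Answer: √616081 ≈ 784.91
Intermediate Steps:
p = 361201
√(p + S(-472)) = √(361201 - 540*(-472)) = √(361201 + 254880) = √616081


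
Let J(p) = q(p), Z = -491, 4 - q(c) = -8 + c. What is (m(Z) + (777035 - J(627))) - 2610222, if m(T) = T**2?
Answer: -1591491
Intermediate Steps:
q(c) = 12 - c (q(c) = 4 - (-8 + c) = 4 + (8 - c) = 12 - c)
J(p) = 12 - p
(m(Z) + (777035 - J(627))) - 2610222 = ((-491)**2 + (777035 - (12 - 1*627))) - 2610222 = (241081 + (777035 - (12 - 627))) - 2610222 = (241081 + (777035 - 1*(-615))) - 2610222 = (241081 + (777035 + 615)) - 2610222 = (241081 + 777650) - 2610222 = 1018731 - 2610222 = -1591491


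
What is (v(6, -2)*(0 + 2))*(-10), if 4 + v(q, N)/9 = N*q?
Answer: 2880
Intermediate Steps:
v(q, N) = -36 + 9*N*q (v(q, N) = -36 + 9*(N*q) = -36 + 9*N*q)
(v(6, -2)*(0 + 2))*(-10) = ((-36 + 9*(-2)*6)*(0 + 2))*(-10) = ((-36 - 108)*2)*(-10) = -144*2*(-10) = -288*(-10) = 2880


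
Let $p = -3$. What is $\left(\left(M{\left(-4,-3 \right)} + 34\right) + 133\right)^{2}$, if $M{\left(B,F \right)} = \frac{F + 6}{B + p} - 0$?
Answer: $\frac{1359556}{49} \approx 27746.0$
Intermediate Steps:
$M{\left(B,F \right)} = \frac{6 + F}{-3 + B}$ ($M{\left(B,F \right)} = \frac{F + 6}{B - 3} - 0 = \frac{6 + F}{-3 + B} + 0 = \frac{6 + F}{-3 + B}$)
$\left(\left(M{\left(-4,-3 \right)} + 34\right) + 133\right)^{2} = \left(\left(\frac{6 - 3}{-3 - 4} + 34\right) + 133\right)^{2} = \left(\left(\frac{1}{-7} \cdot 3 + 34\right) + 133\right)^{2} = \left(\left(\left(- \frac{1}{7}\right) 3 + 34\right) + 133\right)^{2} = \left(\left(- \frac{3}{7} + 34\right) + 133\right)^{2} = \left(\frac{235}{7} + 133\right)^{2} = \left(\frac{1166}{7}\right)^{2} = \frac{1359556}{49}$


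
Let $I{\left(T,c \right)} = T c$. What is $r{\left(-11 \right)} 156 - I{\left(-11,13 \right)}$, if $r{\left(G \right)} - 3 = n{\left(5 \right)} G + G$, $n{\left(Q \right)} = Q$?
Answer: $-9685$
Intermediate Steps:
$r{\left(G \right)} = 3 + 6 G$ ($r{\left(G \right)} = 3 + \left(5 G + G\right) = 3 + 6 G$)
$r{\left(-11 \right)} 156 - I{\left(-11,13 \right)} = \left(3 + 6 \left(-11\right)\right) 156 - \left(-11\right) 13 = \left(3 - 66\right) 156 - -143 = \left(-63\right) 156 + 143 = -9828 + 143 = -9685$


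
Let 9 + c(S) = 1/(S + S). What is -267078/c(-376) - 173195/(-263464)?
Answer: 7559425982477/254769688 ≈ 29672.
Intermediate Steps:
c(S) = -9 + 1/(2*S) (c(S) = -9 + 1/(S + S) = -9 + 1/(2*S))
-267078/c(-376) - 173195/(-263464) = -267078/(-9 + (½)/(-376)) - 173195/(-263464) = -267078/(-9 + (½)*(-1/376)) - 173195*(-1/263464) = -267078/(-9 - 1/752) + 173195/263464 = -267078/(-6769/752) + 173195/263464 = -267078*(-752/6769) + 173195/263464 = 28691808/967 + 173195/263464 = 7559425982477/254769688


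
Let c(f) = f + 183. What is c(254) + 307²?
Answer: 94686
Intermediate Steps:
c(f) = 183 + f
c(254) + 307² = (183 + 254) + 307² = 437 + 94249 = 94686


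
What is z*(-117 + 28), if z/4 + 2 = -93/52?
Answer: 17533/13 ≈ 1348.7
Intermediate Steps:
z = -197/13 (z = -8 + 4*(-93/52) = -8 - 93/13 = -197/13 ≈ -15.154)
z*(-117 + 28) = -197*(-117 + 28)/13 = -197/13*(-89) = 17533/13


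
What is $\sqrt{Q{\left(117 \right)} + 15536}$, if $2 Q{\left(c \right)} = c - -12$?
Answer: $\frac{\sqrt{62402}}{2} \approx 124.9$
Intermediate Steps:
$Q{\left(c \right)} = 6 + \frac{c}{2}$ ($Q{\left(c \right)} = \frac{c - -12}{2} = \frac{c + 12}{2} = \frac{12 + c}{2} = 6 + \frac{c}{2}$)
$\sqrt{Q{\left(117 \right)} + 15536} = \sqrt{\left(6 + \frac{1}{2} \cdot 117\right) + 15536} = \sqrt{\left(6 + \frac{117}{2}\right) + 15536} = \sqrt{\frac{129}{2} + 15536} = \sqrt{\frac{31201}{2}} = \frac{\sqrt{62402}}{2}$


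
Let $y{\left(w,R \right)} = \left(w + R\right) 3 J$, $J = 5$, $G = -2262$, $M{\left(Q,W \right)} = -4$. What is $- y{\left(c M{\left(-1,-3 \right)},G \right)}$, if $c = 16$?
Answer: $34890$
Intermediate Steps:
$y{\left(w,R \right)} = 15 R + 15 w$ ($y{\left(w,R \right)} = \left(w + R\right) 3 \cdot 5 = \left(R + w\right) 3 \cdot 5 = \left(3 R + 3 w\right) 5 = 15 R + 15 w$)
$- y{\left(c M{\left(-1,-3 \right)},G \right)} = - (15 \left(-2262\right) + 15 \cdot 16 \left(-4\right)) = - (-33930 + 15 \left(-64\right)) = - (-33930 - 960) = \left(-1\right) \left(-34890\right) = 34890$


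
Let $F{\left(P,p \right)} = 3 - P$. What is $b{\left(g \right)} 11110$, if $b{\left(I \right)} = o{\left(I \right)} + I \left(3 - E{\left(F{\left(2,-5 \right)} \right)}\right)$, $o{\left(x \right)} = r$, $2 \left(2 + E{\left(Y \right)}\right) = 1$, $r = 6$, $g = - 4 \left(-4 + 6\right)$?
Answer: $-333300$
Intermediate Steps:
$g = -8$ ($g = \left(-4\right) 2 = -8$)
$E{\left(Y \right)} = - \frac{3}{2}$ ($E{\left(Y \right)} = -2 + \frac{1}{2} \cdot 1 = -2 + \frac{1}{2} = - \frac{3}{2}$)
$o{\left(x \right)} = 6$
$b{\left(I \right)} = 6 + \frac{9 I}{2}$ ($b{\left(I \right)} = 6 + I \left(3 - - \frac{3}{2}\right) = 6 + I \left(3 + \frac{3}{2}\right) = 6 + I \frac{9}{2} = 6 + \frac{9 I}{2}$)
$b{\left(g \right)} 11110 = \left(6 + \frac{9}{2} \left(-8\right)\right) 11110 = \left(6 - 36\right) 11110 = \left(-30\right) 11110 = -333300$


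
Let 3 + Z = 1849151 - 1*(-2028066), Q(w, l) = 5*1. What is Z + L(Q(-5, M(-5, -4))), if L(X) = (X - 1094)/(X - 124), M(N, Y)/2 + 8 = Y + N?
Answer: 461389555/119 ≈ 3.8772e+6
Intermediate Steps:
M(N, Y) = -16 + 2*N + 2*Y (M(N, Y) = -16 + 2*(Y + N) = -16 + 2*(N + Y) = -16 + (2*N + 2*Y) = -16 + 2*N + 2*Y)
Q(w, l) = 5
L(X) = (-1094 + X)/(-124 + X)
Z = 3877214 (Z = -3 + (1849151 - 1*(-2028066)) = -3 + (1849151 + 2028066) = -3 + 3877217 = 3877214)
Z + L(Q(-5, M(-5, -4))) = 3877214 + (-1094 + 5)/(-124 + 5) = 3877214 - 1089/(-119) = 3877214 - 1/119*(-1089) = 3877214 + 1089/119 = 461389555/119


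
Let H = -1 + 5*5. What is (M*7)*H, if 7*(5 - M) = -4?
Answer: 936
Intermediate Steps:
M = 39/7 (M = 5 - ⅐*(-4) = 5 + 4/7 = 39/7 ≈ 5.5714)
H = 24 (H = -1 + 25 = 24)
(M*7)*H = ((39/7)*7)*24 = 39*24 = 936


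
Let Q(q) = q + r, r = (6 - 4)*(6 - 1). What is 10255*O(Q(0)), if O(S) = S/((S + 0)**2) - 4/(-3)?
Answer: 88193/6 ≈ 14699.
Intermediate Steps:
r = 10 (r = 2*5 = 10)
Q(q) = 10 + q (Q(q) = q + 10 = 10 + q)
O(S) = 4/3 + 1/S (O(S) = S/(S**2) - 4*(-1/3) = S/S**2 + 4/3 = 1/S + 4/3 = 4/3 + 1/S)
10255*O(Q(0)) = 10255*(4/3 + 1/(10 + 0)) = 10255*(4/3 + 1/10) = 10255*(43/30) = 88193/6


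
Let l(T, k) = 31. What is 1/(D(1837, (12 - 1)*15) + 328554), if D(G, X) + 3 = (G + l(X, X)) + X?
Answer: 1/330584 ≈ 3.0250e-6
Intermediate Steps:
D(G, X) = 28 + G + X (D(G, X) = -3 + ((G + 31) + X) = -3 + ((31 + G) + X) = -3 + (31 + G + X) = 28 + G + X)
1/(D(1837, (12 - 1)*15) + 328554) = 1/((28 + 1837 + (12 - 1)*15) + 328554) = 1/((28 + 1837 + 11*15) + 328554) = 1/((28 + 1837 + 165) + 328554) = 1/(2030 + 328554) = 1/330584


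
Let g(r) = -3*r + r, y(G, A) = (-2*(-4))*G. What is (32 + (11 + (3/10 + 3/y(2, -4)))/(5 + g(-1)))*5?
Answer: 18839/112 ≈ 168.21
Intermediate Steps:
y(G, A) = 8*G
g(r) = -2*r
(32 + (11 + (3/10 + 3/y(2, -4)))/(5 + g(-1)))*5 = (32 + (11 + (3/10 + 3/((8*2))))/(5 - 2*(-1)))*5 = (32 + (11 + (3*(⅒) + 3/16))/(5 + 2))*5 = (32 + (11 + (3/10 + 3*(1/16)))/7)*5 = (32 + (11 + (3/10 + 3/16))*(⅐))*5 = (32 + (11 + 39/80)*(⅐))*5 = (32 + (919/80)*(⅐))*5 = (32 + 919/560)*5 = (18839/560)*5 = 18839/112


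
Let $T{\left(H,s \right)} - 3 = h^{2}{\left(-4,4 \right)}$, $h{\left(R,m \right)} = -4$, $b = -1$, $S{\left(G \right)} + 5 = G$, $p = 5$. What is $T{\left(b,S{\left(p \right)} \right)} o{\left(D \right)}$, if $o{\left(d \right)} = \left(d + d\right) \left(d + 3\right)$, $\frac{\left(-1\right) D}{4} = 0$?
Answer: $0$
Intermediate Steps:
$S{\left(G \right)} = -5 + G$
$D = 0$ ($D = \left(-4\right) 0 = 0$)
$T{\left(H,s \right)} = 19$ ($T{\left(H,s \right)} = 3 + \left(-4\right)^{2} = 3 + 16 = 19$)
$o{\left(d \right)} = 2 d \left(3 + d\right)$
$T{\left(b,S{\left(p \right)} \right)} o{\left(D \right)} = 19 \cdot 2 \cdot 0 \left(3 + 0\right) = 19 \cdot 2 \cdot 0 \cdot 3 = 19 \cdot 0 = 0$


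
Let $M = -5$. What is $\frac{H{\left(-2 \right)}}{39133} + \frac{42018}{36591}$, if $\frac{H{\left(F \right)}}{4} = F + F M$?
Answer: $\frac{548487102}{477305201} \approx 1.1491$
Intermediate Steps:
$H{\left(F \right)} = - 16 F$ ($H{\left(F \right)} = 4 \left(F + F \left(-5\right)\right) = 4 \left(F - 5 F\right) = 4 \left(- 4 F\right) = - 16 F$)
$\frac{H{\left(-2 \right)}}{39133} + \frac{42018}{36591} = \frac{\left(-16\right) \left(-2\right)}{39133} + \frac{42018}{36591} = 32 \cdot \frac{1}{39133} + 42018 \cdot \frac{1}{36591} = \frac{32}{39133} + \frac{14006}{12197} = \frac{548487102}{477305201}$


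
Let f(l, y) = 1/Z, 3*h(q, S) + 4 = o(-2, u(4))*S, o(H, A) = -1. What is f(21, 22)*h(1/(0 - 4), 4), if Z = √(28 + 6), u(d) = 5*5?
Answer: -4*√34/51 ≈ -0.45733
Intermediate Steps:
u(d) = 25
Z = √34 ≈ 5.8309
h(q, S) = -4/3 - S/3 (h(q, S) = -4/3 + (-S)/3 = -4/3 - S/3)
f(l, y) = √34/34 (f(l, y) = 1/(√34) = √34/34)
f(21, 22)*h(1/(0 - 4), 4) = (√34/34)*(-4/3 - ⅓*4) = (√34/34)*(-4/3 - 4/3) = (√34/34)*(-8/3) = -4*√34/51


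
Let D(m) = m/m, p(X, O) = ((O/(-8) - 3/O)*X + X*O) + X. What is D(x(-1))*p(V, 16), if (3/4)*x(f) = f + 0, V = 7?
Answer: 1659/16 ≈ 103.69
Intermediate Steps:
p(X, O) = X + O*X + X*(-3/O - O/8) (p(X, O) = ((O*(-⅛) - 3/O)*X + O*X) + X = ((-O/8 - 3/O)*X + O*X) + X = ((-3/O - O/8)*X + O*X) + X = (X*(-3/O - O/8) + O*X) + X = (O*X + X*(-3/O - O/8)) + X = X + O*X + X*(-3/O - O/8))
x(f) = 4*f/3 (x(f) = 4*(f + 0)/3 = 4*f/3)
D(m) = 1
D(x(-1))*p(V, 16) = 1*((⅛)*7*(-24 + 16*(8 + 7*16))/16) = 1*((⅛)*7*(1/16)*(-24 + 16*(8 + 112))) = 1*((⅛)*7*(1/16)*(-24 + 16*120)) = 1*((⅛)*7*(1/16)*(-24 + 1920)) = 1*((⅛)*7*(1/16)*1896) = 1*(1659/16) = 1659/16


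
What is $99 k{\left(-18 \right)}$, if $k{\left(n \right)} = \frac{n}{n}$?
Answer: $99$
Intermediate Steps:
$k{\left(n \right)} = 1$
$99 k{\left(-18 \right)} = 99 \cdot 1 = 99$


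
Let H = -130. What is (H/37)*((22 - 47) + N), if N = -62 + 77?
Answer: 1300/37 ≈ 35.135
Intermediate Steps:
N = 15
(H/37)*((22 - 47) + N) = (-130/37)*((22 - 47) + 15) = (-130*1/37)*(-25 + 15) = -130/37*(-10) = 1300/37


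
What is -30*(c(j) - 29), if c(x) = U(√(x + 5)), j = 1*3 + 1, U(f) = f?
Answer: 780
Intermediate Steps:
j = 4 (j = 3 + 1 = 4)
c(x) = √(5 + x) (c(x) = √(x + 5) = √(5 + x))
-30*(c(j) - 29) = -30*(√(5 + 4) - 29) = -30*(√9 - 29) = -30*(3 - 29) = -30*(-26) = 780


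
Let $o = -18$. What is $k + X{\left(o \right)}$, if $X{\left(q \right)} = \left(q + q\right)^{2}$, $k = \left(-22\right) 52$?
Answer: $152$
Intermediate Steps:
$k = -1144$
$X{\left(q \right)} = 4 q^{2}$ ($X{\left(q \right)} = \left(2 q\right)^{2} = 4 q^{2}$)
$k + X{\left(o \right)} = -1144 + 4 \left(-18\right)^{2} = -1144 + 4 \cdot 324 = -1144 + 1296 = 152$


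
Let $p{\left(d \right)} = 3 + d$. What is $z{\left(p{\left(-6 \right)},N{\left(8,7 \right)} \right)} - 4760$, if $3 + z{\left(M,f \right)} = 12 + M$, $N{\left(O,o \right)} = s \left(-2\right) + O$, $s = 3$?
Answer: $-4754$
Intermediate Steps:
$N{\left(O,o \right)} = -6 + O$ ($N{\left(O,o \right)} = 3 \left(-2\right) + O = -6 + O$)
$z{\left(M,f \right)} = 9 + M$ ($z{\left(M,f \right)} = -3 + \left(12 + M\right) = 9 + M$)
$z{\left(p{\left(-6 \right)},N{\left(8,7 \right)} \right)} - 4760 = \left(9 + \left(3 - 6\right)\right) - 4760 = \left(9 - 3\right) - 4760 = 6 - 4760 = -4754$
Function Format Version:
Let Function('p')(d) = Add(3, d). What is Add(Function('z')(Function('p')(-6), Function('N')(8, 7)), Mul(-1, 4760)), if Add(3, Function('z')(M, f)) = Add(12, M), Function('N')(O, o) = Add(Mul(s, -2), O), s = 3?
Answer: -4754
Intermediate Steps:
Function('N')(O, o) = Add(-6, O) (Function('N')(O, o) = Add(Mul(3, -2), O) = Add(-6, O))
Function('z')(M, f) = Add(9, M) (Function('z')(M, f) = Add(-3, Add(12, M)) = Add(9, M))
Add(Function('z')(Function('p')(-6), Function('N')(8, 7)), Mul(-1, 4760)) = Add(Add(9, Add(3, -6)), Mul(-1, 4760)) = Add(Add(9, -3), -4760) = Add(6, -4760) = -4754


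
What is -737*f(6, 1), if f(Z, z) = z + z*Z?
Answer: -5159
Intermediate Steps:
f(Z, z) = z + Z*z
-737*f(6, 1) = -737*(1 + 6) = -737*7 = -5159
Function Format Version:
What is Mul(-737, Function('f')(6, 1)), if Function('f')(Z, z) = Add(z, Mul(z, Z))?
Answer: -5159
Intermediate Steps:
Function('f')(Z, z) = Add(z, Mul(Z, z))
Mul(-737, Function('f')(6, 1)) = Mul(-737, Mul(1, Add(1, 6))) = Mul(-737, Mul(1, 7)) = Mul(-737, 7) = -5159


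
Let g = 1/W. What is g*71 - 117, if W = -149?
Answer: -17504/149 ≈ -117.48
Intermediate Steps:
g = -1/149 (g = 1/(-149) = -1/149 ≈ -0.0067114)
g*71 - 117 = -1/149*71 - 117 = -71/149 - 117 = -17504/149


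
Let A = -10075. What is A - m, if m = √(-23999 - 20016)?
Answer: -10075 - I*√44015 ≈ -10075.0 - 209.8*I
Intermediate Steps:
m = I*√44015 (m = √(-44015) = I*√44015 ≈ 209.8*I)
A - m = -10075 - I*√44015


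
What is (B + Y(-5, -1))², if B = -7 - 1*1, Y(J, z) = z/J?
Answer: 1521/25 ≈ 60.840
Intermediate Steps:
B = -8 (B = -7 - 1 = -8)
(B + Y(-5, -1))² = (-8 - 1/(-5))² = (-8 - 1*(-⅕))² = (-8 + ⅕)² = (-39/5)² = 1521/25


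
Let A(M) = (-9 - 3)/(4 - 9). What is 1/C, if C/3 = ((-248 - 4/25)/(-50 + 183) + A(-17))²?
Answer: 11055625/9462528 ≈ 1.1684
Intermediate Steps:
A(M) = 12/5 (A(M) = -12/(-5) = -12*(-⅕) = 12/5)
C = 9462528/11055625 (C = 3*((-248 - 4/25)/(-50 + 183) + 12/5)² = 3*((-248 - 4*1/25)/133 + 12/5)² = 3*((-248 - 4/25)*(1/133) + 12/5)² = 3*(-6204/25*1/133 + 12/5)² = 3*(-6204/3325 + 12/5)² = 3*(1776/3325)² = 3*(3154176/11055625) = 9462528/11055625 ≈ 0.85590)
1/C = 1/(9462528/11055625) = 11055625/9462528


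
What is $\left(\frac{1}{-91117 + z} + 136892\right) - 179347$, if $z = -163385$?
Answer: $- \frac{10804882411}{254502} \approx -42455.0$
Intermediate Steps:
$\left(\frac{1}{-91117 + z} + 136892\right) - 179347 = \left(\frac{1}{-91117 - 163385} + 136892\right) - 179347 = \left(\frac{1}{-254502} + 136892\right) - 179347 = \left(- \frac{1}{254502} + 136892\right) - 179347 = \frac{34839287783}{254502} - 179347 = - \frac{10804882411}{254502}$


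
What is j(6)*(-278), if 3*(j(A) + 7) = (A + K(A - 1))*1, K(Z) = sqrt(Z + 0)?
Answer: 1390 - 278*sqrt(5)/3 ≈ 1182.8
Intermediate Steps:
K(Z) = sqrt(Z)
j(A) = -7 + A/3 + sqrt(-1 + A)/3 (j(A) = -7 + ((A + sqrt(A - 1))*1)/3 = -7 + ((A + sqrt(-1 + A))*1)/3 = -7 + (A + sqrt(-1 + A))/3 = -7 + (A/3 + sqrt(-1 + A)/3) = -7 + A/3 + sqrt(-1 + A)/3)
j(6)*(-278) = (-7 + (1/3)*6 + sqrt(-1 + 6)/3)*(-278) = (-7 + 2 + sqrt(5)/3)*(-278) = (-5 + sqrt(5)/3)*(-278) = 1390 - 278*sqrt(5)/3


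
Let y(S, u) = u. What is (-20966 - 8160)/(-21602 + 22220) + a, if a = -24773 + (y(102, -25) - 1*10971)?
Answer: -11067184/309 ≈ -35816.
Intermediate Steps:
a = -35769 (a = -24773 + (-25 - 1*10971) = -24773 + (-25 - 10971) = -24773 - 10996 = -35769)
(-20966 - 8160)/(-21602 + 22220) + a = (-20966 - 8160)/(-21602 + 22220) - 35769 = -29126/618 - 35769 = -29126*1/618 - 35769 = -14563/309 - 35769 = -11067184/309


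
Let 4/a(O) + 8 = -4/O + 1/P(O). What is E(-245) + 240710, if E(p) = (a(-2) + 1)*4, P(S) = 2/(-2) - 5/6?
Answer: 2166404/9 ≈ 2.4071e+5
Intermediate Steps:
P(S) = -11/6 (P(S) = 2*(-½) - 5*⅙ = -1 - ⅚ = -11/6)
a(O) = 4/(-94/11 - 4/O) (a(O) = 4/(-8 + (-4/O + 1/(-11/6))) = 4/(-8 + (-4/O + 1*(-6/11))) = 4/(-8 + (-4/O - 6/11)) = 4/(-8 + (-6/11 - 4/O)) = 4/(-94/11 - 4/O))
E(p) = 14/9 (E(p) = (-22*(-2)/(22 + 47*(-2)) + 1)*4 = (-22*(-2)/(22 - 94) + 1)*4 = (-22*(-2)/(-72) + 1)*4 = (-22*(-2)*(-1/72) + 1)*4 = (-11/18 + 1)*4 = (7/18)*4 = 14/9)
E(-245) + 240710 = 14/9 + 240710 = 2166404/9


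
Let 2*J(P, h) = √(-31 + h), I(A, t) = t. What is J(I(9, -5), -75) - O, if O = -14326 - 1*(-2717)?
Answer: 11609 + I*√106/2 ≈ 11609.0 + 5.1478*I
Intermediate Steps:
O = -11609 (O = -14326 + 2717 = -11609)
J(P, h) = √(-31 + h)/2
J(I(9, -5), -75) - O = √(-31 - 75)/2 - 1*(-11609) = √(-106)/2 + 11609 = (I*√106)/2 + 11609 = I*√106/2 + 11609 = 11609 + I*√106/2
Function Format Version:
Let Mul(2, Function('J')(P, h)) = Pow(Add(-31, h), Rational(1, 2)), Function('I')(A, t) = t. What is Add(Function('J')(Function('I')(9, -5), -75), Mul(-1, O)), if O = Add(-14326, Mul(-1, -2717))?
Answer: Add(11609, Mul(Rational(1, 2), I, Pow(106, Rational(1, 2)))) ≈ Add(11609., Mul(5.1478, I))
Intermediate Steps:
O = -11609 (O = Add(-14326, 2717) = -11609)
Function('J')(P, h) = Mul(Rational(1, 2), Pow(Add(-31, h), Rational(1, 2)))
Add(Function('J')(Function('I')(9, -5), -75), Mul(-1, O)) = Add(Mul(Rational(1, 2), Pow(Add(-31, -75), Rational(1, 2))), Mul(-1, -11609)) = Add(Mul(Rational(1, 2), Pow(-106, Rational(1, 2))), 11609) = Add(Mul(Rational(1, 2), Mul(I, Pow(106, Rational(1, 2)))), 11609) = Add(Mul(Rational(1, 2), I, Pow(106, Rational(1, 2))), 11609) = Add(11609, Mul(Rational(1, 2), I, Pow(106, Rational(1, 2))))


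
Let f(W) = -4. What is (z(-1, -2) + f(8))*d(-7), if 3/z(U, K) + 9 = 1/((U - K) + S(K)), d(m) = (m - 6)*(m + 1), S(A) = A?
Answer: -1677/5 ≈ -335.40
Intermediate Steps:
d(m) = (1 + m)*(-6 + m) (d(m) = (-6 + m)*(1 + m) = (1 + m)*(-6 + m))
z(U, K) = 3/(-9 + 1/U) (z(U, K) = 3/(-9 + 1/((U - K) + K)) = 3/(-9 + 1/U))
(z(-1, -2) + f(8))*d(-7) = (3*(-1)/(1 - 9*(-1)) - 4)*(-6 + (-7)² - 5*(-7)) = (3*(-1)/(1 + 9) - 4)*(-6 + 49 + 35) = (3*(-1)/10 - 4)*78 = (3*(-1)*(⅒) - 4)*78 = (-3/10 - 4)*78 = -43/10*78 = -1677/5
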